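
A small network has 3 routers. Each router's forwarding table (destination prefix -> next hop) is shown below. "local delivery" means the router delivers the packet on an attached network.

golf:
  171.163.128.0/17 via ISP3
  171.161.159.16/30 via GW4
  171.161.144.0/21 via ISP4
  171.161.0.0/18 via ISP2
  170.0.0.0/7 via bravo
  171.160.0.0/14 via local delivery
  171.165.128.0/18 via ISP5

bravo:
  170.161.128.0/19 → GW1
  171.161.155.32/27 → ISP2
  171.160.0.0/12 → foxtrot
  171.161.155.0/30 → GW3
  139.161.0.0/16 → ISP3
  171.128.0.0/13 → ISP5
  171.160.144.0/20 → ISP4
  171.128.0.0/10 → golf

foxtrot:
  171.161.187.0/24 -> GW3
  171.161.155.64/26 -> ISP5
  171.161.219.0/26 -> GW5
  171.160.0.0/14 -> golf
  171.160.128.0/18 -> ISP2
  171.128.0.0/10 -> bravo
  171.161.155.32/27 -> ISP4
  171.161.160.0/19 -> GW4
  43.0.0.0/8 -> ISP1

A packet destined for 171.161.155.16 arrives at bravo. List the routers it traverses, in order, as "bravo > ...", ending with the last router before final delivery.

bravo > foxtrot > golf

At bravo: longest match for 171.161.155.16 is 171.160.0.0/12 -> foxtrot
At foxtrot: longest match for 171.161.155.16 is 171.160.0.0/14 -> golf
At golf: longest match for 171.161.155.16 is 171.160.0.0/14 -> local delivery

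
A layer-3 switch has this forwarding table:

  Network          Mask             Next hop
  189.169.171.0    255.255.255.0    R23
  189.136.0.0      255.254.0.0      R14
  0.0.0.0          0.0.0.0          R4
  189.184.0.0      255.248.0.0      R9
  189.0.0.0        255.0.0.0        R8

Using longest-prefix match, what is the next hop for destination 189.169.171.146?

R23

Routes whose prefix contains 189.169.171.146:
  0.0.0.0/0 (default, matches everything) -> R4
  189.0.0.0/8 (189.0.0.0 - 189.255.255.255) -> R8
  189.169.171.0/24 (189.169.171.0 - 189.169.171.255) -> R23
Longest matching prefix is /24 -> next hop R23.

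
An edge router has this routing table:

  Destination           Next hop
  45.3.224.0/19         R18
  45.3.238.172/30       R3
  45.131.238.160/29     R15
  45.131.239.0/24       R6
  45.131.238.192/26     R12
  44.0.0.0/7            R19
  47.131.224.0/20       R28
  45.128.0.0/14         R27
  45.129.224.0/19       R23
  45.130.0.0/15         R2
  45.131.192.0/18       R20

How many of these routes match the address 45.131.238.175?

Prefixes containing 45.131.238.175:
  44.0.0.0/7 (44.0.0.0 - 45.255.255.255)
  45.128.0.0/14 (45.128.0.0 - 45.131.255.255)
  45.130.0.0/15 (45.130.0.0 - 45.131.255.255)
  45.131.192.0/18 (45.131.192.0 - 45.131.255.255)
Total matching entries: 4.

4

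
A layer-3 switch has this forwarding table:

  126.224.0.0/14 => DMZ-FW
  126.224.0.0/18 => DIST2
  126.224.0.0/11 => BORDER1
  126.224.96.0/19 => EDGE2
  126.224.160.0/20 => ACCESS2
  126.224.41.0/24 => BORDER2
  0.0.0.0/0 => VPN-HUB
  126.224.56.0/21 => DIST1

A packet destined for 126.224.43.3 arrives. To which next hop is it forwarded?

DIST2

Routes whose prefix contains 126.224.43.3:
  0.0.0.0/0 (default, matches everything) -> VPN-HUB
  126.224.0.0/11 (126.224.0.0 - 126.255.255.255) -> BORDER1
  126.224.0.0/14 (126.224.0.0 - 126.227.255.255) -> DMZ-FW
  126.224.0.0/18 (126.224.0.0 - 126.224.63.255) -> DIST2
More-specific entries that do NOT match:
  126.224.41.0/24 (126.224.41.0 - 126.224.41.255) does not contain 126.224.43.3
  126.224.56.0/21 (126.224.56.0 - 126.224.63.255) does not contain 126.224.43.3
  126.224.160.0/20 (126.224.160.0 - 126.224.175.255) does not contain 126.224.43.3
  126.224.96.0/19 (126.224.96.0 - 126.224.127.255) does not contain 126.224.43.3
Longest matching prefix is /18 -> next hop DIST2.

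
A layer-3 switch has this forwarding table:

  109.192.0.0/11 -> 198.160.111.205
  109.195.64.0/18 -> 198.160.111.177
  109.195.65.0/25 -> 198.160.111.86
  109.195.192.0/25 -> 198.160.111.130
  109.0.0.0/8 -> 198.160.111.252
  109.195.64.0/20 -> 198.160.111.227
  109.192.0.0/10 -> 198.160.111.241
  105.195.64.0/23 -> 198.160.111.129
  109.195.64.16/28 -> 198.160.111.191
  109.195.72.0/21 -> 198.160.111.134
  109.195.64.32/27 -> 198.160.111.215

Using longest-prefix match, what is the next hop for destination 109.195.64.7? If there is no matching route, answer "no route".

Routes whose prefix contains 109.195.64.7:
  109.0.0.0/8 (109.0.0.0 - 109.255.255.255) -> 198.160.111.252
  109.192.0.0/10 (109.192.0.0 - 109.255.255.255) -> 198.160.111.241
  109.192.0.0/11 (109.192.0.0 - 109.223.255.255) -> 198.160.111.205
  109.195.64.0/18 (109.195.64.0 - 109.195.127.255) -> 198.160.111.177
  109.195.64.0/20 (109.195.64.0 - 109.195.79.255) -> 198.160.111.227
More-specific entries that do NOT match:
  109.195.64.16/28 (109.195.64.16 - 109.195.64.31) does not contain 109.195.64.7
  109.195.64.32/27 (109.195.64.32 - 109.195.64.63) does not contain 109.195.64.7
  109.195.65.0/25 (109.195.65.0 - 109.195.65.127) does not contain 109.195.64.7
  109.195.192.0/25 (109.195.192.0 - 109.195.192.127) does not contain 109.195.64.7
  105.195.64.0/23 (105.195.64.0 - 105.195.65.255) does not contain 109.195.64.7
  109.195.72.0/21 (109.195.72.0 - 109.195.79.255) does not contain 109.195.64.7
Longest matching prefix is /20 -> next hop 198.160.111.227.

198.160.111.227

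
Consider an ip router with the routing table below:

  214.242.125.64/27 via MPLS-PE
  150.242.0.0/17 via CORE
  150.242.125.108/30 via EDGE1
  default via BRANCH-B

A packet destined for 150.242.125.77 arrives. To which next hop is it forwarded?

CORE

Routes whose prefix contains 150.242.125.77:
  0.0.0.0/0 (default, matches everything) -> BRANCH-B
  150.242.0.0/17 (150.242.0.0 - 150.242.127.255) -> CORE
More-specific entries that do NOT match:
  150.242.125.108/30 (150.242.125.108 - 150.242.125.111) does not contain 150.242.125.77
  214.242.125.64/27 (214.242.125.64 - 214.242.125.95) does not contain 150.242.125.77
Longest matching prefix is /17 -> next hop CORE.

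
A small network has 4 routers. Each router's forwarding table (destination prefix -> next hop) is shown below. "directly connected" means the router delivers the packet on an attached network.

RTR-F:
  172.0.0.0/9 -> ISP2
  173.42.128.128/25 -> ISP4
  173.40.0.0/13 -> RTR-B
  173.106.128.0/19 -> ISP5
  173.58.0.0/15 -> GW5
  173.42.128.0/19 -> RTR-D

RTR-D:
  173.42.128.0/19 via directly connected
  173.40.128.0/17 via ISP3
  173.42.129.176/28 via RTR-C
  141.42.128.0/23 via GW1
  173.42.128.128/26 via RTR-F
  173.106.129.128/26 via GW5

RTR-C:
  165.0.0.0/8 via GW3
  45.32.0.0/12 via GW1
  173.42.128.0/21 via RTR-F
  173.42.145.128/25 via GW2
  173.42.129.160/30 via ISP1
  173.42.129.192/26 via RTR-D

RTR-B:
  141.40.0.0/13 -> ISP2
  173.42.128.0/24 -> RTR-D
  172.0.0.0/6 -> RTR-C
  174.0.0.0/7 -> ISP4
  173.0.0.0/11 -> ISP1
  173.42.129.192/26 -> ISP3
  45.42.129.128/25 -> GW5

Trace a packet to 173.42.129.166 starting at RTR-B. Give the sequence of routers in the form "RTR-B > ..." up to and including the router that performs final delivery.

RTR-B > RTR-C > RTR-F > RTR-D

At RTR-B: longest match for 173.42.129.166 is 172.0.0.0/6 -> RTR-C
At RTR-C: longest match for 173.42.129.166 is 173.42.128.0/21 -> RTR-F
At RTR-F: longest match for 173.42.129.166 is 173.42.128.0/19 -> RTR-D
At RTR-D: longest match for 173.42.129.166 is 173.42.128.0/19 -> directly connected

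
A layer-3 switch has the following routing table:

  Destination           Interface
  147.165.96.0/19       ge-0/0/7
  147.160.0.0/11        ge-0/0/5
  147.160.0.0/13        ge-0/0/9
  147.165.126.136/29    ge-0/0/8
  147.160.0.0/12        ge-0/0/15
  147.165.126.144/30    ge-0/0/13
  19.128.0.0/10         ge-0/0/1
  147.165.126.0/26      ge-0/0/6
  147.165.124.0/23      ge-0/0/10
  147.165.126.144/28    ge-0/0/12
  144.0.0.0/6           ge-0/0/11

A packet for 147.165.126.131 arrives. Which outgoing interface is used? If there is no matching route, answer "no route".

Routes whose prefix contains 147.165.126.131:
  144.0.0.0/6 (144.0.0.0 - 147.255.255.255) -> ge-0/0/11
  147.160.0.0/11 (147.160.0.0 - 147.191.255.255) -> ge-0/0/5
  147.160.0.0/12 (147.160.0.0 - 147.175.255.255) -> ge-0/0/15
  147.160.0.0/13 (147.160.0.0 - 147.167.255.255) -> ge-0/0/9
  147.165.96.0/19 (147.165.96.0 - 147.165.127.255) -> ge-0/0/7
More-specific entries that do NOT match:
  147.165.126.144/30 (147.165.126.144 - 147.165.126.147) does not contain 147.165.126.131
  147.165.126.136/29 (147.165.126.136 - 147.165.126.143) does not contain 147.165.126.131
  147.165.126.144/28 (147.165.126.144 - 147.165.126.159) does not contain 147.165.126.131
  147.165.126.0/26 (147.165.126.0 - 147.165.126.63) does not contain 147.165.126.131
  147.165.124.0/23 (147.165.124.0 - 147.165.125.255) does not contain 147.165.126.131
Longest matching prefix is /19 -> interface ge-0/0/7.

ge-0/0/7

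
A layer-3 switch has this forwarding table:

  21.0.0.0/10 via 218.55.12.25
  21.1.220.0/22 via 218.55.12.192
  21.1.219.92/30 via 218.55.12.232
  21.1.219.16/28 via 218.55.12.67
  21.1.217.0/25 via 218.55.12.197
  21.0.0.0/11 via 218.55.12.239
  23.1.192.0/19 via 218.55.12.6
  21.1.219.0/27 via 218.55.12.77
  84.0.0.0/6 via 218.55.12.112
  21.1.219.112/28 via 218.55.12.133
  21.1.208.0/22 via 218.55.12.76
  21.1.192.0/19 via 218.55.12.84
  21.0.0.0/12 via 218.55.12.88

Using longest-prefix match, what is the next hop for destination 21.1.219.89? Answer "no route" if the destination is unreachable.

218.55.12.84

Routes whose prefix contains 21.1.219.89:
  21.0.0.0/10 (21.0.0.0 - 21.63.255.255) -> 218.55.12.25
  21.0.0.0/11 (21.0.0.0 - 21.31.255.255) -> 218.55.12.239
  21.0.0.0/12 (21.0.0.0 - 21.15.255.255) -> 218.55.12.88
  21.1.192.0/19 (21.1.192.0 - 21.1.223.255) -> 218.55.12.84
More-specific entries that do NOT match:
  21.1.219.92/30 (21.1.219.92 - 21.1.219.95) does not contain 21.1.219.89
  21.1.219.16/28 (21.1.219.16 - 21.1.219.31) does not contain 21.1.219.89
  21.1.219.112/28 (21.1.219.112 - 21.1.219.127) does not contain 21.1.219.89
  21.1.219.0/27 (21.1.219.0 - 21.1.219.31) does not contain 21.1.219.89
  21.1.217.0/25 (21.1.217.0 - 21.1.217.127) does not contain 21.1.219.89
  21.1.220.0/22 (21.1.220.0 - 21.1.223.255) does not contain 21.1.219.89
  21.1.208.0/22 (21.1.208.0 - 21.1.211.255) does not contain 21.1.219.89
Longest matching prefix is /19 -> next hop 218.55.12.84.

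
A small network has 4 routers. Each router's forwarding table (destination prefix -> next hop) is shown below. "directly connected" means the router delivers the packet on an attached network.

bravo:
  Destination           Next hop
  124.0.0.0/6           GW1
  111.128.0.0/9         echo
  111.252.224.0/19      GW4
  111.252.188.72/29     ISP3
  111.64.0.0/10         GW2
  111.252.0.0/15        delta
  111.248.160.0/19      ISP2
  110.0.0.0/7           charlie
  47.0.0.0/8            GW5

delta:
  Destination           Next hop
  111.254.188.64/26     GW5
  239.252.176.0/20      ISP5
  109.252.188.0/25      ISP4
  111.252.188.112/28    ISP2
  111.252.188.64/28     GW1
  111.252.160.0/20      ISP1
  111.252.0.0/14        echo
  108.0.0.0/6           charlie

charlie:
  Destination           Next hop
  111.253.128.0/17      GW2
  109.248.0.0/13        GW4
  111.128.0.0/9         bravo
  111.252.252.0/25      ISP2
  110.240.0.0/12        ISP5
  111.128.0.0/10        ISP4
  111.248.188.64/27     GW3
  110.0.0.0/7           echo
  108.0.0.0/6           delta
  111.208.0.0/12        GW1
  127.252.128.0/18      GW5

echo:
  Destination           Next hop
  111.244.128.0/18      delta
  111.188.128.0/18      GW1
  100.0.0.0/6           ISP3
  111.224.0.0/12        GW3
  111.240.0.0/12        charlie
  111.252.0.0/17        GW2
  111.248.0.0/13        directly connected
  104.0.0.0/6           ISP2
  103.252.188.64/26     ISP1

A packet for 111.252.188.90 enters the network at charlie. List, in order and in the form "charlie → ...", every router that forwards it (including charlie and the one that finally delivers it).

At charlie: longest match for 111.252.188.90 is 111.128.0.0/9 -> bravo
At bravo: longest match for 111.252.188.90 is 111.252.0.0/15 -> delta
At delta: longest match for 111.252.188.90 is 111.252.0.0/14 -> echo
At echo: longest match for 111.252.188.90 is 111.248.0.0/13 -> directly connected

charlie → bravo → delta → echo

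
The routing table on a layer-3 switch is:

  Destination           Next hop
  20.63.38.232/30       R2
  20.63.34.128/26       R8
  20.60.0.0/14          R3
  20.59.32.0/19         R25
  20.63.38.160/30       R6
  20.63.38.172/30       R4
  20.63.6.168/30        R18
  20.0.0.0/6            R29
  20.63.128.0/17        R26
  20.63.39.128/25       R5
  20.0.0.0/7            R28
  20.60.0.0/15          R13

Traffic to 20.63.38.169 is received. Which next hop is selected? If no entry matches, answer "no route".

R3

Routes whose prefix contains 20.63.38.169:
  20.0.0.0/6 (20.0.0.0 - 23.255.255.255) -> R29
  20.0.0.0/7 (20.0.0.0 - 21.255.255.255) -> R28
  20.60.0.0/14 (20.60.0.0 - 20.63.255.255) -> R3
More-specific entries that do NOT match:
  20.63.38.232/30 (20.63.38.232 - 20.63.38.235) does not contain 20.63.38.169
  20.63.38.160/30 (20.63.38.160 - 20.63.38.163) does not contain 20.63.38.169
  20.63.38.172/30 (20.63.38.172 - 20.63.38.175) does not contain 20.63.38.169
  20.63.6.168/30 (20.63.6.168 - 20.63.6.171) does not contain 20.63.38.169
  20.63.34.128/26 (20.63.34.128 - 20.63.34.191) does not contain 20.63.38.169
  20.63.39.128/25 (20.63.39.128 - 20.63.39.255) does not contain 20.63.38.169
  20.59.32.0/19 (20.59.32.0 - 20.59.63.255) does not contain 20.63.38.169
  20.63.128.0/17 (20.63.128.0 - 20.63.255.255) does not contain 20.63.38.169
  20.60.0.0/15 (20.60.0.0 - 20.61.255.255) does not contain 20.63.38.169
Longest matching prefix is /14 -> next hop R3.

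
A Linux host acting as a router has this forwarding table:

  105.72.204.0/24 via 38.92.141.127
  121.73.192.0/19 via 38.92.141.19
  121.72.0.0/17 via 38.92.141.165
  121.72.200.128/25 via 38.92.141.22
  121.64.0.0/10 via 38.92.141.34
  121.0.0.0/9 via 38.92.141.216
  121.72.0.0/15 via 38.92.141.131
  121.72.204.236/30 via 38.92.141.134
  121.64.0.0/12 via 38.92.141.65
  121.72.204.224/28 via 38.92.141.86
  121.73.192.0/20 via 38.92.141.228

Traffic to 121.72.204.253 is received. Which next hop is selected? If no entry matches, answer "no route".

Routes whose prefix contains 121.72.204.253:
  121.0.0.0/9 (121.0.0.0 - 121.127.255.255) -> 38.92.141.216
  121.64.0.0/10 (121.64.0.0 - 121.127.255.255) -> 38.92.141.34
  121.64.0.0/12 (121.64.0.0 - 121.79.255.255) -> 38.92.141.65
  121.72.0.0/15 (121.72.0.0 - 121.73.255.255) -> 38.92.141.131
More-specific entries that do NOT match:
  121.72.204.236/30 (121.72.204.236 - 121.72.204.239) does not contain 121.72.204.253
  121.72.204.224/28 (121.72.204.224 - 121.72.204.239) does not contain 121.72.204.253
  121.72.200.128/25 (121.72.200.128 - 121.72.200.255) does not contain 121.72.204.253
  105.72.204.0/24 (105.72.204.0 - 105.72.204.255) does not contain 121.72.204.253
  121.73.192.0/20 (121.73.192.0 - 121.73.207.255) does not contain 121.72.204.253
  121.73.192.0/19 (121.73.192.0 - 121.73.223.255) does not contain 121.72.204.253
  121.72.0.0/17 (121.72.0.0 - 121.72.127.255) does not contain 121.72.204.253
Longest matching prefix is /15 -> next hop 38.92.141.131.

38.92.141.131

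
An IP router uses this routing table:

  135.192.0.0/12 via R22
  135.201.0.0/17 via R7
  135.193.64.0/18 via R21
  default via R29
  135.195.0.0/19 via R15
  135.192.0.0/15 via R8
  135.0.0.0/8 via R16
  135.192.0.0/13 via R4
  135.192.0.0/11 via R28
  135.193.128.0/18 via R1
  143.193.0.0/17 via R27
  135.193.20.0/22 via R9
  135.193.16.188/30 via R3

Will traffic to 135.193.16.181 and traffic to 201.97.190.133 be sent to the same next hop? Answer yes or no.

no

135.193.16.181: longest match 135.192.0.0/15 -> R8
201.97.190.133: longest match 0.0.0.0/0 -> R29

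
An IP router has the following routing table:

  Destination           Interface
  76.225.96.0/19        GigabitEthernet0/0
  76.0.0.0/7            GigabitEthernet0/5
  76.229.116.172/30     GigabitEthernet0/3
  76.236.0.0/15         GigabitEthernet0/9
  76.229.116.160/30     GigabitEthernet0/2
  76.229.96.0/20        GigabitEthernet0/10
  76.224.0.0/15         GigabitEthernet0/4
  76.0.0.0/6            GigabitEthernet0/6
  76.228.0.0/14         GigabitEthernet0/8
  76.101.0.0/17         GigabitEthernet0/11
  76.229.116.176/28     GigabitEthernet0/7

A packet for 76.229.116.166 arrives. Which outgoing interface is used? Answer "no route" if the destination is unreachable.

GigabitEthernet0/8

Routes whose prefix contains 76.229.116.166:
  76.0.0.0/6 (76.0.0.0 - 79.255.255.255) -> GigabitEthernet0/6
  76.0.0.0/7 (76.0.0.0 - 77.255.255.255) -> GigabitEthernet0/5
  76.228.0.0/14 (76.228.0.0 - 76.231.255.255) -> GigabitEthernet0/8
More-specific entries that do NOT match:
  76.229.116.172/30 (76.229.116.172 - 76.229.116.175) does not contain 76.229.116.166
  76.229.116.160/30 (76.229.116.160 - 76.229.116.163) does not contain 76.229.116.166
  76.229.116.176/28 (76.229.116.176 - 76.229.116.191) does not contain 76.229.116.166
  76.229.96.0/20 (76.229.96.0 - 76.229.111.255) does not contain 76.229.116.166
  76.225.96.0/19 (76.225.96.0 - 76.225.127.255) does not contain 76.229.116.166
  76.101.0.0/17 (76.101.0.0 - 76.101.127.255) does not contain 76.229.116.166
  76.236.0.0/15 (76.236.0.0 - 76.237.255.255) does not contain 76.229.116.166
  76.224.0.0/15 (76.224.0.0 - 76.225.255.255) does not contain 76.229.116.166
Longest matching prefix is /14 -> interface GigabitEthernet0/8.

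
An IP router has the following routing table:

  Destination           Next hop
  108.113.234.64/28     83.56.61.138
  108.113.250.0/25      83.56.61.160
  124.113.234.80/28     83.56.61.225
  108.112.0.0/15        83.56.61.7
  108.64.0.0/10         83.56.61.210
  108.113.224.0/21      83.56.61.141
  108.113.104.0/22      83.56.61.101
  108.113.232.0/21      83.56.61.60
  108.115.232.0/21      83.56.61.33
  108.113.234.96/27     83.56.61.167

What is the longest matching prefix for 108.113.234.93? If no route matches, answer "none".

108.113.232.0/21

Entries matching 108.113.234.93:
  108.64.0.0/10 (108.64.0.0 - 108.127.255.255)
  108.112.0.0/15 (108.112.0.0 - 108.113.255.255)
  108.113.232.0/21 (108.113.232.0 - 108.113.239.255)
Most specific is 108.113.232.0/21.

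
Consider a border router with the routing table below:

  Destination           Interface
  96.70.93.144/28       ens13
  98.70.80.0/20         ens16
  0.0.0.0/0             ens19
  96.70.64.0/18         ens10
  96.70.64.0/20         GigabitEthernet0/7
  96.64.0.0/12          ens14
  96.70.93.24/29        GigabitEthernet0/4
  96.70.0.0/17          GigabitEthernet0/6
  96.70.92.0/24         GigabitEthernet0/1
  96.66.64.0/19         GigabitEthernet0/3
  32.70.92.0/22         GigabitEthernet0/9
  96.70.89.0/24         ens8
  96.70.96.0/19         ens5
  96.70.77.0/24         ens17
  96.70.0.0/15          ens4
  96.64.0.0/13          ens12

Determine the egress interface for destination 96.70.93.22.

Routes whose prefix contains 96.70.93.22:
  0.0.0.0/0 (default, matches everything) -> ens19
  96.64.0.0/12 (96.64.0.0 - 96.79.255.255) -> ens14
  96.64.0.0/13 (96.64.0.0 - 96.71.255.255) -> ens12
  96.70.0.0/15 (96.70.0.0 - 96.71.255.255) -> ens4
  96.70.0.0/17 (96.70.0.0 - 96.70.127.255) -> GigabitEthernet0/6
  96.70.64.0/18 (96.70.64.0 - 96.70.127.255) -> ens10
More-specific entries that do NOT match:
  96.70.93.24/29 (96.70.93.24 - 96.70.93.31) does not contain 96.70.93.22
  96.70.93.144/28 (96.70.93.144 - 96.70.93.159) does not contain 96.70.93.22
  96.70.92.0/24 (96.70.92.0 - 96.70.92.255) does not contain 96.70.93.22
  96.70.89.0/24 (96.70.89.0 - 96.70.89.255) does not contain 96.70.93.22
  96.70.77.0/24 (96.70.77.0 - 96.70.77.255) does not contain 96.70.93.22
  32.70.92.0/22 (32.70.92.0 - 32.70.95.255) does not contain 96.70.93.22
  98.70.80.0/20 (98.70.80.0 - 98.70.95.255) does not contain 96.70.93.22
  96.70.64.0/20 (96.70.64.0 - 96.70.79.255) does not contain 96.70.93.22
  96.66.64.0/19 (96.66.64.0 - 96.66.95.255) does not contain 96.70.93.22
  96.70.96.0/19 (96.70.96.0 - 96.70.127.255) does not contain 96.70.93.22
Longest matching prefix is /18 -> interface ens10.

ens10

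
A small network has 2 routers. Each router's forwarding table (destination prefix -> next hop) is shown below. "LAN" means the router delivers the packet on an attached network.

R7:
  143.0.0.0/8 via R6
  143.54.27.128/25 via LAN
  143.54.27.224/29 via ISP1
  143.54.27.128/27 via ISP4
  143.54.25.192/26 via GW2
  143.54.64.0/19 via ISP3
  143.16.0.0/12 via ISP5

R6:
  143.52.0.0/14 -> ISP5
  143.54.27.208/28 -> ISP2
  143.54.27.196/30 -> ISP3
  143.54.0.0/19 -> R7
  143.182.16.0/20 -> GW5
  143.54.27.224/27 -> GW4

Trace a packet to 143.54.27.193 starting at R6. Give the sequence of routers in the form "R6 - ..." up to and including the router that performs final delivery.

R6 - R7

At R6: longest match for 143.54.27.193 is 143.54.0.0/19 -> R7
At R7: longest match for 143.54.27.193 is 143.54.27.128/25 -> LAN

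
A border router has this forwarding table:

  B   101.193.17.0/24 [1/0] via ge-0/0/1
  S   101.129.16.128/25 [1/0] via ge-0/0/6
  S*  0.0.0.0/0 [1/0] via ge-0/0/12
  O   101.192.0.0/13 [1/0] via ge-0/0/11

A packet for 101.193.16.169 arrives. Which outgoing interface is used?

ge-0/0/11

Routes whose prefix contains 101.193.16.169:
  0.0.0.0/0 (default, matches everything) -> ge-0/0/12
  101.192.0.0/13 (101.192.0.0 - 101.199.255.255) -> ge-0/0/11
More-specific entries that do NOT match:
  101.129.16.128/25 (101.129.16.128 - 101.129.16.255) does not contain 101.193.16.169
  101.193.17.0/24 (101.193.17.0 - 101.193.17.255) does not contain 101.193.16.169
Longest matching prefix is /13 -> interface ge-0/0/11.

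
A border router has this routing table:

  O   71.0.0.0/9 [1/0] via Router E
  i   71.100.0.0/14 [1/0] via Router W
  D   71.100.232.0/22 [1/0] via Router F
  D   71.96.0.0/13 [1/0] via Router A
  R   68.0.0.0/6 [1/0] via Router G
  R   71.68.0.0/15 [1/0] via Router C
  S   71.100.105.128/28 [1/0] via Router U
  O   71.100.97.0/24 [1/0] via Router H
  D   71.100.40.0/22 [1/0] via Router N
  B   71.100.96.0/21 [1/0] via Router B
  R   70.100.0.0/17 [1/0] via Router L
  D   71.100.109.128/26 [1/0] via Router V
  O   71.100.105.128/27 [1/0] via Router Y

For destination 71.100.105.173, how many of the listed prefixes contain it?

Prefixes containing 71.100.105.173:
  68.0.0.0/6 (68.0.0.0 - 71.255.255.255)
  71.0.0.0/9 (71.0.0.0 - 71.127.255.255)
  71.96.0.0/13 (71.96.0.0 - 71.103.255.255)
  71.100.0.0/14 (71.100.0.0 - 71.103.255.255)
Total matching entries: 4.

4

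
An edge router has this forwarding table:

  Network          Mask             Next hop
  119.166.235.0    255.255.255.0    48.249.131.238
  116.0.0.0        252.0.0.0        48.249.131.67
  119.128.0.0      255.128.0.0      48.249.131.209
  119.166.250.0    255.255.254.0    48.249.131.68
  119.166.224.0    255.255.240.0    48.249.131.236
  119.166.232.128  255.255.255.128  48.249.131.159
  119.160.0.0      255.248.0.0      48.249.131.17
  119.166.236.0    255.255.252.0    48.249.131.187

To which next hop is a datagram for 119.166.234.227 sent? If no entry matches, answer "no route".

48.249.131.236

Routes whose prefix contains 119.166.234.227:
  116.0.0.0/6 (116.0.0.0 - 119.255.255.255) -> 48.249.131.67
  119.128.0.0/9 (119.128.0.0 - 119.255.255.255) -> 48.249.131.209
  119.160.0.0/13 (119.160.0.0 - 119.167.255.255) -> 48.249.131.17
  119.166.224.0/20 (119.166.224.0 - 119.166.239.255) -> 48.249.131.236
More-specific entries that do NOT match:
  119.166.232.128/25 (119.166.232.128 - 119.166.232.255) does not contain 119.166.234.227
  119.166.235.0/24 (119.166.235.0 - 119.166.235.255) does not contain 119.166.234.227
  119.166.250.0/23 (119.166.250.0 - 119.166.251.255) does not contain 119.166.234.227
  119.166.236.0/22 (119.166.236.0 - 119.166.239.255) does not contain 119.166.234.227
Longest matching prefix is /20 -> next hop 48.249.131.236.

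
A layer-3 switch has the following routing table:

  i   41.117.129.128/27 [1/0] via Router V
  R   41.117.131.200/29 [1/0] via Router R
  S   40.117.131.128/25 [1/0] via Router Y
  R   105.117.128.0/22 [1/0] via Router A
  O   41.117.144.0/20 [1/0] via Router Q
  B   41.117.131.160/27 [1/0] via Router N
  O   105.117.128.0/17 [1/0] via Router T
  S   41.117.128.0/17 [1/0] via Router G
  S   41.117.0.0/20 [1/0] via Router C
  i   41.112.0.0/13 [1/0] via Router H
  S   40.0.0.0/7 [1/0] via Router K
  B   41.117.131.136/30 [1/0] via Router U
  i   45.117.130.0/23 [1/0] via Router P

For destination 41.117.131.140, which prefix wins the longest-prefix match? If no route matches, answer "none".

Entries matching 41.117.131.140:
  40.0.0.0/7 (40.0.0.0 - 41.255.255.255)
  41.112.0.0/13 (41.112.0.0 - 41.119.255.255)
  41.117.128.0/17 (41.117.128.0 - 41.117.255.255)
Most specific is 41.117.128.0/17.

41.117.128.0/17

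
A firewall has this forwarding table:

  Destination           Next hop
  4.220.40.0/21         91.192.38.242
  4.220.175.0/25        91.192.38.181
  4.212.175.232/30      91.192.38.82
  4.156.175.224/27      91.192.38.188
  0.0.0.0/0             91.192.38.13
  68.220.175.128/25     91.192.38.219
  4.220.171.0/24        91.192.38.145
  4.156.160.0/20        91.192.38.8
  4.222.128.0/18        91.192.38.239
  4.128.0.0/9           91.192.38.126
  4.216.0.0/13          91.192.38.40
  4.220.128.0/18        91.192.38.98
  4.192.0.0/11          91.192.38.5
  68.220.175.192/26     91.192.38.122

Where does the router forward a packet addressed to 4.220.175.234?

Routes whose prefix contains 4.220.175.234:
  0.0.0.0/0 (default, matches everything) -> 91.192.38.13
  4.128.0.0/9 (4.128.0.0 - 4.255.255.255) -> 91.192.38.126
  4.192.0.0/11 (4.192.0.0 - 4.223.255.255) -> 91.192.38.5
  4.216.0.0/13 (4.216.0.0 - 4.223.255.255) -> 91.192.38.40
  4.220.128.0/18 (4.220.128.0 - 4.220.191.255) -> 91.192.38.98
More-specific entries that do NOT match:
  4.212.175.232/30 (4.212.175.232 - 4.212.175.235) does not contain 4.220.175.234
  4.156.175.224/27 (4.156.175.224 - 4.156.175.255) does not contain 4.220.175.234
  68.220.175.192/26 (68.220.175.192 - 68.220.175.255) does not contain 4.220.175.234
  4.220.175.0/25 (4.220.175.0 - 4.220.175.127) does not contain 4.220.175.234
  68.220.175.128/25 (68.220.175.128 - 68.220.175.255) does not contain 4.220.175.234
  4.220.171.0/24 (4.220.171.0 - 4.220.171.255) does not contain 4.220.175.234
  4.220.40.0/21 (4.220.40.0 - 4.220.47.255) does not contain 4.220.175.234
  4.156.160.0/20 (4.156.160.0 - 4.156.175.255) does not contain 4.220.175.234
Longest matching prefix is /18 -> next hop 91.192.38.98.

91.192.38.98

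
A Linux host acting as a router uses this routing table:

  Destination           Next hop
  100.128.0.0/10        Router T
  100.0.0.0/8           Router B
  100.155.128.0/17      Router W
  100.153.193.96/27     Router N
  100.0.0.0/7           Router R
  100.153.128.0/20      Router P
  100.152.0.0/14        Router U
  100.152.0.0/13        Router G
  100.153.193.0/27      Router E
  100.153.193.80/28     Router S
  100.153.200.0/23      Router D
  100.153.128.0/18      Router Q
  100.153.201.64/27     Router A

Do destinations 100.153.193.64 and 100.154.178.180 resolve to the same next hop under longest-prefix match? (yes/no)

100.153.193.64: longest match 100.152.0.0/14 -> Router U
100.154.178.180: longest match 100.152.0.0/14 -> Router U

yes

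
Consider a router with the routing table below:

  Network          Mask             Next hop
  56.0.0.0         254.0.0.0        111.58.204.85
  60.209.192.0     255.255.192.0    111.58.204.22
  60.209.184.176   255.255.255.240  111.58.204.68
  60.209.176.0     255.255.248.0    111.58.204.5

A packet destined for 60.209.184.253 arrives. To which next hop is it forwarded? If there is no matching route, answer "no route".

no route

No entry's prefix contains 60.209.184.253; there is no default route.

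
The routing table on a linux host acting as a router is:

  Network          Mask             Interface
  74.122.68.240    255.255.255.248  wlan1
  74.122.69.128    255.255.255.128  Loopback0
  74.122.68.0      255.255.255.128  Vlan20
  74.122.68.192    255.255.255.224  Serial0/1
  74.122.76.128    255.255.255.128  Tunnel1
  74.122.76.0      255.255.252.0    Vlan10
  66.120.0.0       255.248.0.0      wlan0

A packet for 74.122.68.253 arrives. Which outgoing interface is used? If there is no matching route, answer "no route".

No entry's prefix contains 74.122.68.253; there is no default route.

no route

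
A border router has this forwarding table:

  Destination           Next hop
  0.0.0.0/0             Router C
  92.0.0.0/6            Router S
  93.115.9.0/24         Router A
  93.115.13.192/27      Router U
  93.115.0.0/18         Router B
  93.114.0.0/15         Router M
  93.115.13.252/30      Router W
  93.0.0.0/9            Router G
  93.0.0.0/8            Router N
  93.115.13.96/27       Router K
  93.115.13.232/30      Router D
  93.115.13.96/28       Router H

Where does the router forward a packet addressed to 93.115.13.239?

Routes whose prefix contains 93.115.13.239:
  0.0.0.0/0 (default, matches everything) -> Router C
  92.0.0.0/6 (92.0.0.0 - 95.255.255.255) -> Router S
  93.0.0.0/8 (93.0.0.0 - 93.255.255.255) -> Router N
  93.0.0.0/9 (93.0.0.0 - 93.127.255.255) -> Router G
  93.114.0.0/15 (93.114.0.0 - 93.115.255.255) -> Router M
  93.115.0.0/18 (93.115.0.0 - 93.115.63.255) -> Router B
More-specific entries that do NOT match:
  93.115.13.252/30 (93.115.13.252 - 93.115.13.255) does not contain 93.115.13.239
  93.115.13.232/30 (93.115.13.232 - 93.115.13.235) does not contain 93.115.13.239
  93.115.13.96/28 (93.115.13.96 - 93.115.13.111) does not contain 93.115.13.239
  93.115.13.192/27 (93.115.13.192 - 93.115.13.223) does not contain 93.115.13.239
  93.115.13.96/27 (93.115.13.96 - 93.115.13.127) does not contain 93.115.13.239
  93.115.9.0/24 (93.115.9.0 - 93.115.9.255) does not contain 93.115.13.239
Longest matching prefix is /18 -> next hop Router B.

Router B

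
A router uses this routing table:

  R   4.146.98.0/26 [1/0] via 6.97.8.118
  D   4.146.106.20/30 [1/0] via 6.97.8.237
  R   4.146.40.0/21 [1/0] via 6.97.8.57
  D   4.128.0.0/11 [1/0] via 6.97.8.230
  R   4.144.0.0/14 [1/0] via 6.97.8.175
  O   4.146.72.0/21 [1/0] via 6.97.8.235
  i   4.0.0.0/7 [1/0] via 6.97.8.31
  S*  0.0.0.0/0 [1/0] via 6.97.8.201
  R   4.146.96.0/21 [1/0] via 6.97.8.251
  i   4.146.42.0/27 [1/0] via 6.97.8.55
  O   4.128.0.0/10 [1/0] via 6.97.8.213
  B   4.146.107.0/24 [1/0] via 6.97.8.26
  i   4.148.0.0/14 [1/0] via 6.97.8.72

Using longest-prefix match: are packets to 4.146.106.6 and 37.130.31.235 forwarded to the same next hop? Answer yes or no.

no

4.146.106.6: longest match 4.144.0.0/14 -> 6.97.8.175
37.130.31.235: longest match 0.0.0.0/0 -> 6.97.8.201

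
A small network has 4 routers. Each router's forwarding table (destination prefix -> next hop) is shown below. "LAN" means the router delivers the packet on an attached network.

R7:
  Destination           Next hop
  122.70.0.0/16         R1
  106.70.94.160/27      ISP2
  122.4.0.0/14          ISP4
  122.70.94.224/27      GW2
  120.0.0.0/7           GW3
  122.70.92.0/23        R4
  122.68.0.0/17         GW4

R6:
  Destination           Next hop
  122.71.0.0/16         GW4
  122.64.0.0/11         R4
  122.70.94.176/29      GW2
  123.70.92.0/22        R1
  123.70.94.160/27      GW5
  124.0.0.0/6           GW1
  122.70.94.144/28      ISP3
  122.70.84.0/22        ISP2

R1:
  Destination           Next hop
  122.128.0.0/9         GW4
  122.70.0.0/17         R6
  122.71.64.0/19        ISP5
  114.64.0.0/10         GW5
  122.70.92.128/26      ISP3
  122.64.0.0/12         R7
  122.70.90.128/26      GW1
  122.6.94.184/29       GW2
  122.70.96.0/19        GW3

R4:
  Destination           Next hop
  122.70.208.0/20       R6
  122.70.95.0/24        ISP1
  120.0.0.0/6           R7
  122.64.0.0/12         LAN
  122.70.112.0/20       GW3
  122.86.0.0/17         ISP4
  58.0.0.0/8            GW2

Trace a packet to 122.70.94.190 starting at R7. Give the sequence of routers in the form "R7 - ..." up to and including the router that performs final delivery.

R7 - R1 - R6 - R4

At R7: longest match for 122.70.94.190 is 122.70.0.0/16 -> R1
At R1: longest match for 122.70.94.190 is 122.70.0.0/17 -> R6
At R6: longest match for 122.70.94.190 is 122.64.0.0/11 -> R4
At R4: longest match for 122.70.94.190 is 122.64.0.0/12 -> LAN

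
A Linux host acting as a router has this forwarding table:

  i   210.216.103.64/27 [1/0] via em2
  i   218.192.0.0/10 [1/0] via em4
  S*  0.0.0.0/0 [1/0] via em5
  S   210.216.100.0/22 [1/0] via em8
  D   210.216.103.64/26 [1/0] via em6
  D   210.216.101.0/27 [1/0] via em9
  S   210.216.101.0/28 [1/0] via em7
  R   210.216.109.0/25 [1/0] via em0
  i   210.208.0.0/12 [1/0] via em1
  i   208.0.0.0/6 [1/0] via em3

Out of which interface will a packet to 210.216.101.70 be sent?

em8

Routes whose prefix contains 210.216.101.70:
  0.0.0.0/0 (default, matches everything) -> em5
  208.0.0.0/6 (208.0.0.0 - 211.255.255.255) -> em3
  210.208.0.0/12 (210.208.0.0 - 210.223.255.255) -> em1
  210.216.100.0/22 (210.216.100.0 - 210.216.103.255) -> em8
More-specific entries that do NOT match:
  210.216.101.0/28 (210.216.101.0 - 210.216.101.15) does not contain 210.216.101.70
  210.216.103.64/27 (210.216.103.64 - 210.216.103.95) does not contain 210.216.101.70
  210.216.101.0/27 (210.216.101.0 - 210.216.101.31) does not contain 210.216.101.70
  210.216.103.64/26 (210.216.103.64 - 210.216.103.127) does not contain 210.216.101.70
  210.216.109.0/25 (210.216.109.0 - 210.216.109.127) does not contain 210.216.101.70
Longest matching prefix is /22 -> interface em8.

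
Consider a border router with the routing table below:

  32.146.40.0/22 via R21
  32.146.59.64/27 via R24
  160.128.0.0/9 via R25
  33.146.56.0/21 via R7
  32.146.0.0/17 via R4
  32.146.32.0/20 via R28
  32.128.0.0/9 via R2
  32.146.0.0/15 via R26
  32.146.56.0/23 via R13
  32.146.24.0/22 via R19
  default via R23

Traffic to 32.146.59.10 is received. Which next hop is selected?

Routes whose prefix contains 32.146.59.10:
  0.0.0.0/0 (default, matches everything) -> R23
  32.128.0.0/9 (32.128.0.0 - 32.255.255.255) -> R2
  32.146.0.0/15 (32.146.0.0 - 32.147.255.255) -> R26
  32.146.0.0/17 (32.146.0.0 - 32.146.127.255) -> R4
More-specific entries that do NOT match:
  32.146.59.64/27 (32.146.59.64 - 32.146.59.95) does not contain 32.146.59.10
  32.146.56.0/23 (32.146.56.0 - 32.146.57.255) does not contain 32.146.59.10
  32.146.40.0/22 (32.146.40.0 - 32.146.43.255) does not contain 32.146.59.10
  32.146.24.0/22 (32.146.24.0 - 32.146.27.255) does not contain 32.146.59.10
  33.146.56.0/21 (33.146.56.0 - 33.146.63.255) does not contain 32.146.59.10
  32.146.32.0/20 (32.146.32.0 - 32.146.47.255) does not contain 32.146.59.10
Longest matching prefix is /17 -> next hop R4.

R4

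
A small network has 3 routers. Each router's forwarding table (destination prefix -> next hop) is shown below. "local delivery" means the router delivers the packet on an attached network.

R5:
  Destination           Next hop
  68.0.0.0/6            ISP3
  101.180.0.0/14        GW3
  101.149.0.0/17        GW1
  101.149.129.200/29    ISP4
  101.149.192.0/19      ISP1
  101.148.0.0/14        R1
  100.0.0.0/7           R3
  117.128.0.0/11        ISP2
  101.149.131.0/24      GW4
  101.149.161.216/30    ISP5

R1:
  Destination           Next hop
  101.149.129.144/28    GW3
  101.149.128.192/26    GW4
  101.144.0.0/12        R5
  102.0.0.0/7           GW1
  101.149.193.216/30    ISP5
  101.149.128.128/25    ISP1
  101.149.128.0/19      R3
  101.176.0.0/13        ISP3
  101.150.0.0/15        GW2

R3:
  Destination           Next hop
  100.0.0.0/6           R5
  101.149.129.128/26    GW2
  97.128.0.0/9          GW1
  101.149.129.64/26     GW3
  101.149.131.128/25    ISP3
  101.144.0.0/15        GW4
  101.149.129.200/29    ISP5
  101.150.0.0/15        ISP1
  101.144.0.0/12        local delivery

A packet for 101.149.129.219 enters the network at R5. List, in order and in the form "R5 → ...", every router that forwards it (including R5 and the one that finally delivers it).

R5 → R1 → R3

At R5: longest match for 101.149.129.219 is 101.148.0.0/14 -> R1
At R1: longest match for 101.149.129.219 is 101.149.128.0/19 -> R3
At R3: longest match for 101.149.129.219 is 101.144.0.0/12 -> local delivery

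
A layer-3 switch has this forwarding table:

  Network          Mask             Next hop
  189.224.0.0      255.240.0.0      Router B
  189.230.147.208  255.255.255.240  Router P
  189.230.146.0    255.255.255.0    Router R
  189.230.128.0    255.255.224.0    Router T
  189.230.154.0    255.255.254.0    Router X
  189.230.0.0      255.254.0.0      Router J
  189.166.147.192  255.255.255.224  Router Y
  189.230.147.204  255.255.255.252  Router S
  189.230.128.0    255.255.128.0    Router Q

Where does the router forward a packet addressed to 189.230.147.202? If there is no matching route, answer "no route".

Router T

Routes whose prefix contains 189.230.147.202:
  189.224.0.0/12 (189.224.0.0 - 189.239.255.255) -> Router B
  189.230.0.0/15 (189.230.0.0 - 189.231.255.255) -> Router J
  189.230.128.0/17 (189.230.128.0 - 189.230.255.255) -> Router Q
  189.230.128.0/19 (189.230.128.0 - 189.230.159.255) -> Router T
More-specific entries that do NOT match:
  189.230.147.204/30 (189.230.147.204 - 189.230.147.207) does not contain 189.230.147.202
  189.230.147.208/28 (189.230.147.208 - 189.230.147.223) does not contain 189.230.147.202
  189.166.147.192/27 (189.166.147.192 - 189.166.147.223) does not contain 189.230.147.202
  189.230.146.0/24 (189.230.146.0 - 189.230.146.255) does not contain 189.230.147.202
  189.230.154.0/23 (189.230.154.0 - 189.230.155.255) does not contain 189.230.147.202
Longest matching prefix is /19 -> next hop Router T.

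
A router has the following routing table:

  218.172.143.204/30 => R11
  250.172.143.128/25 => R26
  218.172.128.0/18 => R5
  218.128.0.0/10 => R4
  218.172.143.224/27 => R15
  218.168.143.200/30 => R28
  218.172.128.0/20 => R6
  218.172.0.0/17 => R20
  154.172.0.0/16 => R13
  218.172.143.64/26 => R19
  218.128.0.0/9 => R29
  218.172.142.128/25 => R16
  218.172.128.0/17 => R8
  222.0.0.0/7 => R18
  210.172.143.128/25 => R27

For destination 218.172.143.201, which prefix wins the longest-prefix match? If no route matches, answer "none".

218.172.128.0/20

Entries matching 218.172.143.201:
  218.128.0.0/9 (218.128.0.0 - 218.255.255.255)
  218.128.0.0/10 (218.128.0.0 - 218.191.255.255)
  218.172.128.0/17 (218.172.128.0 - 218.172.255.255)
  218.172.128.0/18 (218.172.128.0 - 218.172.191.255)
  218.172.128.0/20 (218.172.128.0 - 218.172.143.255)
Most specific is 218.172.128.0/20.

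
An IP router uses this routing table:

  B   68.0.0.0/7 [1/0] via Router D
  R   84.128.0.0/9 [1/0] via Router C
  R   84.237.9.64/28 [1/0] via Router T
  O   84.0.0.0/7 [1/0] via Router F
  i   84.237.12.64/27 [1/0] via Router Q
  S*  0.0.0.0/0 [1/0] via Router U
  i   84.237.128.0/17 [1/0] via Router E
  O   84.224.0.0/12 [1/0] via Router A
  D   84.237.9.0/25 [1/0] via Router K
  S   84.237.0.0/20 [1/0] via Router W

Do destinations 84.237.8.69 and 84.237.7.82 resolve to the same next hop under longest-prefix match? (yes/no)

84.237.8.69: longest match 84.237.0.0/20 -> Router W
84.237.7.82: longest match 84.237.0.0/20 -> Router W

yes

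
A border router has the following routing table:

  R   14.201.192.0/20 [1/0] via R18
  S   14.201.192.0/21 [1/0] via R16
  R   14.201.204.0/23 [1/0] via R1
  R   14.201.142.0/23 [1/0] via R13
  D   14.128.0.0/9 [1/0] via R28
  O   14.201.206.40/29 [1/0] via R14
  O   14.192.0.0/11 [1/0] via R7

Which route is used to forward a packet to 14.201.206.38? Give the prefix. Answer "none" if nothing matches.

14.201.192.0/20

Entries matching 14.201.206.38:
  14.128.0.0/9 (14.128.0.0 - 14.255.255.255)
  14.192.0.0/11 (14.192.0.0 - 14.223.255.255)
  14.201.192.0/20 (14.201.192.0 - 14.201.207.255)
Most specific is 14.201.192.0/20.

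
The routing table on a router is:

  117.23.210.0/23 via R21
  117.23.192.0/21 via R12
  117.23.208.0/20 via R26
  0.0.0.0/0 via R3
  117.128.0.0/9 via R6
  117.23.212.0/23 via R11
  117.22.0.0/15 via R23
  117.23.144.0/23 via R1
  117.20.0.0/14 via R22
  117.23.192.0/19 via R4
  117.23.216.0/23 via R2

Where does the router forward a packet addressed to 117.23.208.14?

R26

Routes whose prefix contains 117.23.208.14:
  0.0.0.0/0 (default, matches everything) -> R3
  117.20.0.0/14 (117.20.0.0 - 117.23.255.255) -> R22
  117.22.0.0/15 (117.22.0.0 - 117.23.255.255) -> R23
  117.23.192.0/19 (117.23.192.0 - 117.23.223.255) -> R4
  117.23.208.0/20 (117.23.208.0 - 117.23.223.255) -> R26
More-specific entries that do NOT match:
  117.23.210.0/23 (117.23.210.0 - 117.23.211.255) does not contain 117.23.208.14
  117.23.212.0/23 (117.23.212.0 - 117.23.213.255) does not contain 117.23.208.14
  117.23.144.0/23 (117.23.144.0 - 117.23.145.255) does not contain 117.23.208.14
  117.23.216.0/23 (117.23.216.0 - 117.23.217.255) does not contain 117.23.208.14
  117.23.192.0/21 (117.23.192.0 - 117.23.199.255) does not contain 117.23.208.14
Longest matching prefix is /20 -> next hop R26.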